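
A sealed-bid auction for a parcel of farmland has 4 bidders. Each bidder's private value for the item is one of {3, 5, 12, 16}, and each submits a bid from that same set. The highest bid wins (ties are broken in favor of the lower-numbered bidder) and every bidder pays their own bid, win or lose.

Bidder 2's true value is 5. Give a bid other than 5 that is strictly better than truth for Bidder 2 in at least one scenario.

3

Suppose Bidder 1 bids 3, Bidder 3 bids 3 and Bidder 4 bids 12.
Bid 5: loses but pays 5, utility -5.
Bid 3: loses but pays 3, utility -3.
So bidding 3 beats truth here (-3 > -5).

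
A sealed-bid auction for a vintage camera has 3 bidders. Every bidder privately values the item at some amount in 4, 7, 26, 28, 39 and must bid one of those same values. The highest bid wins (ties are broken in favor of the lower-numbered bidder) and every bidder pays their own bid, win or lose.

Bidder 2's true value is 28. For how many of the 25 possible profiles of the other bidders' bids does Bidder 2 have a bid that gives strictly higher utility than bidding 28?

Others bid (4, 4): truth gives 0; bid 7 gives 21 > 0. Violating.
Others bid (4, 7): truth gives 0; bid 7 gives 21 > 0. Violating.
Others bid (4, 26): truth gives 0; bid 26 gives 2 > 0. Violating.
Others bid (4, 39): truth gives -28; bid 4 gives -4 > -28. Violating.
Others bid (4, 28): truth gives 0; no alternative beats it.
Others bid (7, 28): truth gives 0; no alternative beats it.
(Checking all 25 profiles: 19 have a profitable deviation, 6 do not.)

19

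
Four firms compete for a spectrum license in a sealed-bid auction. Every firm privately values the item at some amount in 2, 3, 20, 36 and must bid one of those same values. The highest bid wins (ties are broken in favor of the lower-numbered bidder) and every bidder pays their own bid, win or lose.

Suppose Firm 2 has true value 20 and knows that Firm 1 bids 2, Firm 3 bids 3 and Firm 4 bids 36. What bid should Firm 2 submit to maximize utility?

2

Bid 2: loses but pays 2, utility -2.
Bid 3: loses but pays 3, utility -3.
Bid 20: loses but pays 20, utility -20.
Bid 36: wins, pays 36, utility 20 - 36 = -16.
The best choice is 2 with utility -2.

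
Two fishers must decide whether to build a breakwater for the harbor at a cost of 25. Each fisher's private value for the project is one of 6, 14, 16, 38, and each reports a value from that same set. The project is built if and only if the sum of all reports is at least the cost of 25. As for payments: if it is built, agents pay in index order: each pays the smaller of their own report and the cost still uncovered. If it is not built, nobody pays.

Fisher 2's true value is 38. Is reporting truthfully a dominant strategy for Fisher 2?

Check each profile of the others' reports and compare truth against every alternative report.
Others report (6): truth gives 19, best alternative gives 0.
Others report (38): truth gives 38, best alternative gives 38.
Others report (16): truth gives 29, best alternative gives 29.
Others report (14): truth gives 27, best alternative gives 27.
In every case the truthful report is at least as good as any alternative, so it is a dominant strategy.

Yes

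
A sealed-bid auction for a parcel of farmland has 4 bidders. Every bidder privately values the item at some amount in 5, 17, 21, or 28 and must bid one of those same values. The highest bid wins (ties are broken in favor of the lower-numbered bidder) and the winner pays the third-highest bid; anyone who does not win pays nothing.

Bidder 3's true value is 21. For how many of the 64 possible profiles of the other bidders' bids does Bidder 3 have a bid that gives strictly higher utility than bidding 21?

Others bid (5, 5, 28): truth gives 0; bid 28 gives 16 > 0. Violating.
Others bid (5, 17, 28): truth gives 0; bid 28 gives 4 > 0. Violating.
Others bid (5, 21, 5): truth gives 0; bid 28 gives 16 > 0. Violating.
Others bid (5, 21, 17): truth gives 0; bid 28 gives 4 > 0. Violating.
Others bid (5, 5, 5): truth gives 16; no alternative beats it.
Others bid (5, 5, 17): truth gives 16; no alternative beats it.
(Checking all 64 profiles: 12 have a profitable deviation, 52 do not.)

12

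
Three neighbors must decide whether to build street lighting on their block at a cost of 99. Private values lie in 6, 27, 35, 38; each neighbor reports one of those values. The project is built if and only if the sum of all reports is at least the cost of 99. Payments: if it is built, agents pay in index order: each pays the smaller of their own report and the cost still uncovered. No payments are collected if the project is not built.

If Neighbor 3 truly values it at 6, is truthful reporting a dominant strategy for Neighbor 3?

Yes

Check each profile of the others' reports and compare truth against every alternative report.
Others report (35, 38): truth gives 0, best alternative gives -20.
Others report (38, 35): truth gives 0, best alternative gives -20.
Others report (38, 38): truth gives 0, best alternative gives -17.
Others report (6, 6): truth gives 0, best alternative gives 0.
Others report (6, 27): truth gives 0, best alternative gives 0.
Others report (6, 35): truth gives 0, best alternative gives 0.
(Remaining 10 profiles checked similarly; truth is weakly best in each.)
In every case the truthful report is at least as good as any alternative, so it is a dominant strategy.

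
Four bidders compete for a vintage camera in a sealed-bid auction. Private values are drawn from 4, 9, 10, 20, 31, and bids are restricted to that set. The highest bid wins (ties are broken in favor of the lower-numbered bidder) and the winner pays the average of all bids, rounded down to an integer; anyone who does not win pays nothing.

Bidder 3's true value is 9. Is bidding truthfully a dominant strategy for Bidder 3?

No

Consider the case where Bidder 1 bids 4, Bidder 2 bids 4 and Bidder 4 bids 10.
Truthful bid 9: loses, pays 0, utility 0.
Bid 10 instead: wins, pays 7, utility 9 - 7 = 2.
Since 2 > 0, bidding 10 is strictly better here, so truthful bidding is not dominant.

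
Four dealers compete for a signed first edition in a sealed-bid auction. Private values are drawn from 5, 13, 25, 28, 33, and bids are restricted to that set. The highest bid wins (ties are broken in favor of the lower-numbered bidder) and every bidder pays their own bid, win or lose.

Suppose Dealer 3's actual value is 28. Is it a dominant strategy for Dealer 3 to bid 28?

Consider the case where Dealer 1 bids 5, Dealer 2 bids 5 and Dealer 4 bids 5.
Truthful bid 28: wins, pays 28, utility 28 - 28 = 0.
Bid 13 instead: wins, pays 13, utility 28 - 13 = 15.
Since 15 > 0, bidding 13 is strictly better here, so truthful bidding is not dominant.

No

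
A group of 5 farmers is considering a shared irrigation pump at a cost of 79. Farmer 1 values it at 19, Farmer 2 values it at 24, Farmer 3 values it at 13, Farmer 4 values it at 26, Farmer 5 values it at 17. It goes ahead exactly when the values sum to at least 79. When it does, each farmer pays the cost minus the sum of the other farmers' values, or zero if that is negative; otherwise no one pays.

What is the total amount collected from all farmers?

Total value 99 ≥ cost 79, so it is built.
Farmer 1: others sum to 80; max(0, 79 - 80) = 0.
Farmer 2: others sum to 75; max(0, 79 - 75) = 4.
Farmer 3: others sum to 86; max(0, 79 - 86) = 0.
Farmer 4: others sum to 73; max(0, 79 - 73) = 6.
Farmer 5: others sum to 82; max(0, 79 - 82) = 0.
Total collected = 0 + 4 + 0 + 6 + 0 = 10.

10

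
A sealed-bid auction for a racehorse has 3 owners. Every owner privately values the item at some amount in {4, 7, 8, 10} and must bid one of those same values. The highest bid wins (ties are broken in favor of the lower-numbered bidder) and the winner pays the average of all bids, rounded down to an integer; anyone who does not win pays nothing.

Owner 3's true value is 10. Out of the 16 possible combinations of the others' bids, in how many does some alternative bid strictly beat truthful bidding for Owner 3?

Others bid (4, 4): truth gives 4; bid 7 gives 5 > 4. Violating.
Others bid (4, 7): truth gives 3; bid 8 gives 4 > 3. Violating.
Others bid (7, 4): truth gives 3; bid 8 gives 4 > 3. Violating.
Others bid (7, 7): truth gives 2; bid 8 gives 3 > 2. Violating.
Others bid (4, 8): truth gives 3; no alternative beats it.
Others bid (4, 10): truth gives 0; no alternative beats it.
(Checking all 16 profiles: 4 have a profitable deviation, 12 do not.)

4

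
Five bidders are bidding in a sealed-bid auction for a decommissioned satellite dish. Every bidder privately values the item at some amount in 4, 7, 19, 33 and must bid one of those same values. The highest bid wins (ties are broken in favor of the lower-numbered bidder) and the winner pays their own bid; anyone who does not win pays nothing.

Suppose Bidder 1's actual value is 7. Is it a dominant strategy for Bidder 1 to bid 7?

Consider the case where Bidder 2 bids 4, Bidder 3 bids 4, Bidder 4 bids 4 and Bidder 5 bids 4.
Truthful bid 7: wins, pays 7, utility 7 - 7 = 0.
Bid 4 instead: wins, pays 4, utility 7 - 4 = 3.
Since 3 > 0, bidding 4 is strictly better here, so truthful bidding is not dominant.

No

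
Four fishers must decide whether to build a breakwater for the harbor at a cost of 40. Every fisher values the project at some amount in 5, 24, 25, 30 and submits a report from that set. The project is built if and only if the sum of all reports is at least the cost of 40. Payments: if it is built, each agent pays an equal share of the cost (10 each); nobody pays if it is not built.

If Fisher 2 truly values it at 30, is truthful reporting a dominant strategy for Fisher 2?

Yes

Check each profile of the others' reports and compare truth against every alternative report.
Others report (5, 5, 5): truth gives 20, best alternative gives 20.
Others report (5, 5, 24): truth gives 20, best alternative gives 20.
Others report (5, 5, 25): truth gives 20, best alternative gives 20.
Others report (5, 5, 30): truth gives 20, best alternative gives 20.
Others report (5, 24, 5): truth gives 20, best alternative gives 20.
Others report (5, 24, 24): truth gives 20, best alternative gives 20.
(Remaining 58 profiles checked similarly; truth is weakly best in each.)
In every case the truthful report is at least as good as any alternative, so it is a dominant strategy.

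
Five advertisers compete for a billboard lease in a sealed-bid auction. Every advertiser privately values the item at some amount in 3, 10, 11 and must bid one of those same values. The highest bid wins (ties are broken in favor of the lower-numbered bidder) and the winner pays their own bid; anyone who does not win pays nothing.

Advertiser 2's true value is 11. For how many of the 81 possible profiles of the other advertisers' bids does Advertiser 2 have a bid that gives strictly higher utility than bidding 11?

Others bid (3, 3, 3, 3): truth gives 0; bid 10 gives 1 > 0. Violating.
Others bid (3, 3, 3, 10): truth gives 0; bid 10 gives 1 > 0. Violating.
Others bid (3, 3, 10, 3): truth gives 0; bid 10 gives 1 > 0. Violating.
Others bid (3, 3, 10, 10): truth gives 0; bid 10 gives 1 > 0. Violating.
Others bid (3, 3, 3, 11): truth gives 0; no alternative beats it.
Others bid (3, 3, 10, 11): truth gives 0; no alternative beats it.
(Checking all 81 profiles: 8 have a profitable deviation, 73 do not.)

8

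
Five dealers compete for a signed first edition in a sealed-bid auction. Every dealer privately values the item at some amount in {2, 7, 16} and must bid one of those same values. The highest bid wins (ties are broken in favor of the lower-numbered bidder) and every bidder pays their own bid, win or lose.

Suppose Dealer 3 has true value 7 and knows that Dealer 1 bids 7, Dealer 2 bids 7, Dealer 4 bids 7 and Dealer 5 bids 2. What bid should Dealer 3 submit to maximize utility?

2

Bid 2: loses but pays 2, utility -2.
Bid 7: loses but pays 7, utility -7.
Bid 16: wins, pays 16, utility 7 - 16 = -9.
The best choice is 2 with utility -2.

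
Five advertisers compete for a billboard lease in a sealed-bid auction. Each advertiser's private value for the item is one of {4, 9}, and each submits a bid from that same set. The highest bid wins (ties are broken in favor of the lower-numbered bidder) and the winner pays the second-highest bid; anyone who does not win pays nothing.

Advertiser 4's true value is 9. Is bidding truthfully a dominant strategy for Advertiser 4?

Check each profile of the others' bids and compare truth against every alternative bid.
Others bid (4, 4, 4, 4): truth gives 5, best alternative gives 0.
Others bid (4, 4, 4, 9): truth gives 0, best alternative gives 0.
Others bid (4, 4, 9, 4): truth gives 0, best alternative gives 0.
Others bid (4, 4, 9, 9): truth gives 0, best alternative gives 0.
Others bid (4, 9, 4, 4): truth gives 0, best alternative gives 0.
Others bid (4, 9, 4, 9): truth gives 0, best alternative gives 0.
(Remaining 10 profiles checked similarly; truth is weakly best in each.)
In every case the truthful bid is at least as good as any alternative, so it is a dominant strategy.

Yes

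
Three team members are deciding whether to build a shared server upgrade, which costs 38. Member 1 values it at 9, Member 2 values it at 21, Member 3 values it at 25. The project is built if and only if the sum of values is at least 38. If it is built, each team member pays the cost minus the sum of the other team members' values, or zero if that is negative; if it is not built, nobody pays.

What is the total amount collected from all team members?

Total value 55 ≥ cost 38, so it is built.
Member 1: others sum to 46; max(0, 38 - 46) = 0.
Member 2: others sum to 34; max(0, 38 - 34) = 4.
Member 3: others sum to 30; max(0, 38 - 30) = 8.
Total collected = 0 + 4 + 8 = 12.

12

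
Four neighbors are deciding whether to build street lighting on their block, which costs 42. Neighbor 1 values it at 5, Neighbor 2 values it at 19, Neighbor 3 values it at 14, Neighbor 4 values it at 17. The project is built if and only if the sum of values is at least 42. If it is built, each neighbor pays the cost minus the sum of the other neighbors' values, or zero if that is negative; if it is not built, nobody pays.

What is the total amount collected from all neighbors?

11

Total value 55 ≥ cost 42, so it is built.
Neighbor 1: others sum to 50; max(0, 42 - 50) = 0.
Neighbor 2: others sum to 36; max(0, 42 - 36) = 6.
Neighbor 3: others sum to 41; max(0, 42 - 41) = 1.
Neighbor 4: others sum to 38; max(0, 42 - 38) = 4.
Total collected = 0 + 6 + 1 + 4 = 11.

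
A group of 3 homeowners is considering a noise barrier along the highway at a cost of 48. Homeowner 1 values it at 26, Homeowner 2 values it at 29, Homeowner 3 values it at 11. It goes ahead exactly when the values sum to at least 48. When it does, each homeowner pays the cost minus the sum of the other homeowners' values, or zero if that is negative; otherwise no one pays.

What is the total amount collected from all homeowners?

Total value 66 ≥ cost 48, so it is built.
Homeowner 1: others sum to 40; max(0, 48 - 40) = 8.
Homeowner 2: others sum to 37; max(0, 48 - 37) = 11.
Homeowner 3: others sum to 55; max(0, 48 - 55) = 0.
Total collected = 8 + 11 + 0 = 19.

19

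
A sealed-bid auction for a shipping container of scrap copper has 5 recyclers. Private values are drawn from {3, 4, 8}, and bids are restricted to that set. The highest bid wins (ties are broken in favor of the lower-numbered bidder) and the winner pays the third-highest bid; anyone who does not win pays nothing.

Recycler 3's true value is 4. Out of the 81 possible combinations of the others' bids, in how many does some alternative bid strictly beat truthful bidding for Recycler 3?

Others bid (3, 3, 3, 8): truth gives 0; bid 8 gives 1 > 0. Violating.
Others bid (3, 3, 8, 3): truth gives 0; bid 8 gives 1 > 0. Violating.
Others bid (3, 4, 3, 3): truth gives 0; bid 8 gives 1 > 0. Violating.
Others bid (4, 3, 3, 3): truth gives 0; bid 8 gives 1 > 0. Violating.
Others bid (3, 3, 3, 3): truth gives 1; no alternative beats it.
Others bid (3, 3, 3, 4): truth gives 1; no alternative beats it.
(Checking all 81 profiles: 4 have a profitable deviation, 77 do not.)

4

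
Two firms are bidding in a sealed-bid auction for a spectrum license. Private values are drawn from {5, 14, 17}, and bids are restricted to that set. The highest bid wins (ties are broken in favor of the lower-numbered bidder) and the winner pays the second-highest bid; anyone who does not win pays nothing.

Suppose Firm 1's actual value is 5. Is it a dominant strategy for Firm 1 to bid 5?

Check each profile of the others' bids and compare truth against every alternative bid.
Others bid (14): truth gives 0, best alternative gives -9.
Others bid (5): truth gives 0, best alternative gives 0.
Others bid (17): truth gives 0, best alternative gives 0.
In every case the truthful bid is at least as good as any alternative, so it is a dominant strategy.

Yes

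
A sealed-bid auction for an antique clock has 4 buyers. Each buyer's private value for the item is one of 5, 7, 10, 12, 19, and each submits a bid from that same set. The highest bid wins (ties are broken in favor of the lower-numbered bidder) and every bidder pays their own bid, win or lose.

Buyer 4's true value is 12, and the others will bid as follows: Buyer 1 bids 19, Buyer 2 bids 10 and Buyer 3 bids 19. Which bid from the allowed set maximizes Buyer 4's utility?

5

Bid 5: loses but pays 5, utility -5.
Bid 7: loses but pays 7, utility -7.
Bid 10: loses but pays 10, utility -10.
Bid 12: loses but pays 12, utility -12.
Bid 19: loses but pays 19, utility -19.
The best choice is 5 with utility -5.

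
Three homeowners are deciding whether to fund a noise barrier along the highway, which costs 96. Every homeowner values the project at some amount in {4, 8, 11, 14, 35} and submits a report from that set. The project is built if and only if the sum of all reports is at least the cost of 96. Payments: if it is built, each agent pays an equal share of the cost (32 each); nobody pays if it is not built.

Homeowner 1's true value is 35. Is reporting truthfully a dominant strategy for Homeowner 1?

Yes

Check each profile of the others' reports and compare truth against every alternative report.
Others report (35, 35): truth gives 3, best alternative gives 0.
Others report (4, 4): truth gives 0, best alternative gives 0.
Others report (4, 8): truth gives 0, best alternative gives 0.
Others report (4, 11): truth gives 0, best alternative gives 0.
Others report (4, 14): truth gives 0, best alternative gives 0.
Others report (4, 35): truth gives 0, best alternative gives 0.
(Remaining 19 profiles checked similarly; truth is weakly best in each.)
In every case the truthful report is at least as good as any alternative, so it is a dominant strategy.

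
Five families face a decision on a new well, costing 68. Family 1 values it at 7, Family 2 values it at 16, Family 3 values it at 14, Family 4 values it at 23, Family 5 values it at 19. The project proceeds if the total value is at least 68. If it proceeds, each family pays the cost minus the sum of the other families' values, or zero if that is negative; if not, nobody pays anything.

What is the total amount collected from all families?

28

Total value 79 ≥ cost 68, so it is built.
Family 1: others sum to 72; max(0, 68 - 72) = 0.
Family 2: others sum to 63; max(0, 68 - 63) = 5.
Family 3: others sum to 65; max(0, 68 - 65) = 3.
Family 4: others sum to 56; max(0, 68 - 56) = 12.
Family 5: others sum to 60; max(0, 68 - 60) = 8.
Total collected = 0 + 5 + 3 + 12 + 8 = 28.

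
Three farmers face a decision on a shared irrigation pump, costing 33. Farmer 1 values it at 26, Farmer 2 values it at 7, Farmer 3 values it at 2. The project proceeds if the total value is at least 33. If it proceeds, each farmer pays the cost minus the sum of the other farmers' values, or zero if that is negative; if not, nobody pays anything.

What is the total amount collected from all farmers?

Total value 35 ≥ cost 33, so it is built.
Farmer 1: others sum to 9; max(0, 33 - 9) = 24.
Farmer 2: others sum to 28; max(0, 33 - 28) = 5.
Farmer 3: others sum to 33; max(0, 33 - 33) = 0.
Total collected = 24 + 5 + 0 = 29.

29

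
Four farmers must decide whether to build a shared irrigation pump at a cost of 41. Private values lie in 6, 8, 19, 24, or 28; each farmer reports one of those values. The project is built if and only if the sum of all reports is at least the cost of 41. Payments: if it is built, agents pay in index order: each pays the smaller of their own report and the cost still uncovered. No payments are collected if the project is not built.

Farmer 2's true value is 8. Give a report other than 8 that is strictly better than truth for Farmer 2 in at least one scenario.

6

Suppose Farmer 1 reports 6, Farmer 3 reports 6 and Farmer 4 reports 24.
Report 8: project built, pays 8, utility 8 - 8 = 0.
Report 6: project built, pays 6, utility 8 - 6 = 2.
So reporting 6 beats truth here (2 > 0).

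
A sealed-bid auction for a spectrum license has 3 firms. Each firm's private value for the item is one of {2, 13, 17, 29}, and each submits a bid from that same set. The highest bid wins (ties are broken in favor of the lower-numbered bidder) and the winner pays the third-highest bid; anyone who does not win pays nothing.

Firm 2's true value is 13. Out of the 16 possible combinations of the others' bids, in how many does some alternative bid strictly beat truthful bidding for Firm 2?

Others bid (2, 17): truth gives 0; bid 17 gives 11 > 0. Violating.
Others bid (2, 29): truth gives 0; bid 29 gives 11 > 0. Violating.
Others bid (13, 2): truth gives 0; bid 17 gives 11 > 0. Violating.
Others bid (17, 2): truth gives 0; bid 29 gives 11 > 0. Violating.
Others bid (2, 2): truth gives 11; no alternative beats it.
Others bid (2, 13): truth gives 11; no alternative beats it.
(Checking all 16 profiles: 4 have a profitable deviation, 12 do not.)

4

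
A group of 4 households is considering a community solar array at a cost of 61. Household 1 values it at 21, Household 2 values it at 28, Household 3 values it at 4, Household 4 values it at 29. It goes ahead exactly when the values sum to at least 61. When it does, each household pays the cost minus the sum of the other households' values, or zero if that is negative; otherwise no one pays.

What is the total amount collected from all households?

Total value 82 ≥ cost 61, so it is built.
Household 1: others sum to 61; max(0, 61 - 61) = 0.
Household 2: others sum to 54; max(0, 61 - 54) = 7.
Household 3: others sum to 78; max(0, 61 - 78) = 0.
Household 4: others sum to 53; max(0, 61 - 53) = 8.
Total collected = 0 + 7 + 0 + 8 = 15.

15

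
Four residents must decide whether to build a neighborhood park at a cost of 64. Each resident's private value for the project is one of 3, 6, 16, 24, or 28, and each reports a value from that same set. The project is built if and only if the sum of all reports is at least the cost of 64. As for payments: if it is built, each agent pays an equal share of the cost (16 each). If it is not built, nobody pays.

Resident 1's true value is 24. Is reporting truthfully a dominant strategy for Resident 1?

No

Consider the case where Resident 2 reports 3, Resident 3 reports 6 and Resident 4 reports 28.
Truthful report 24: project not built, utility 0.
Report 28 instead: project built, pays 16, utility 24 - 16 = 8.
Since 8 > 0, reporting 28 is strictly better here, so truthful reporting is not dominant.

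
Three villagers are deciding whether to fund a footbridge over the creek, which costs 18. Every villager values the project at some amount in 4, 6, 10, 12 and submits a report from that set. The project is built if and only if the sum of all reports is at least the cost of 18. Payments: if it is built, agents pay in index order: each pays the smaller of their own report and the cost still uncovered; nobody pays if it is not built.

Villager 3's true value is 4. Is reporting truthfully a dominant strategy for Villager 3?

Check each profile of the others' reports and compare truth against every alternative report.
Others report (6, 6): truth gives 0, best alternative gives -2.
Others report (6, 12): truth gives 4, best alternative gives 4.
Others report (10, 10): truth gives 4, best alternative gives 4.
Others report (10, 12): truth gives 4, best alternative gives 4.
Others report (12, 6): truth gives 4, best alternative gives 4.
Others report (12, 10): truth gives 4, best alternative gives 4.
(Remaining 10 profiles checked similarly; truth is weakly best in each.)
In every case the truthful report is at least as good as any alternative, so it is a dominant strategy.

Yes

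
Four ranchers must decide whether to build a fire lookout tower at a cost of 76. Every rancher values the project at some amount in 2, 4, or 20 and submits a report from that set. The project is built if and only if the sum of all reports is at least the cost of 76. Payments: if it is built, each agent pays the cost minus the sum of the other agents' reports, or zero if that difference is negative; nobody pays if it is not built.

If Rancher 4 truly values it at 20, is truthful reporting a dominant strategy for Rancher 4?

Yes

Check each profile of the others' reports and compare truth against every alternative report.
Others report (20, 20, 20): truth gives 4, best alternative gives 0.
Others report (2, 2, 2): truth gives 0, best alternative gives 0.
Others report (2, 2, 4): truth gives 0, best alternative gives 0.
Others report (2, 2, 20): truth gives 0, best alternative gives 0.
Others report (2, 4, 2): truth gives 0, best alternative gives 0.
Others report (2, 4, 4): truth gives 0, best alternative gives 0.
(Remaining 21 profiles checked similarly; truth is weakly best in each.)
In every case the truthful report is at least as good as any alternative, so it is a dominant strategy.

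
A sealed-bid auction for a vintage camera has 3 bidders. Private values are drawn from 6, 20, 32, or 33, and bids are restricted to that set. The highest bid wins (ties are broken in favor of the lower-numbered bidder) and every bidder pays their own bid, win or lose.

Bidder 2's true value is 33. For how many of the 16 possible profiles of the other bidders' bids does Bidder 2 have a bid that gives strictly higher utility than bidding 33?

Others bid (6, 6): truth gives 0; bid 20 gives 13 > 0. Violating.
Others bid (6, 20): truth gives 0; bid 20 gives 13 > 0. Violating.
Others bid (6, 32): truth gives 0; bid 32 gives 1 > 0. Violating.
Others bid (20, 6): truth gives 0; bid 32 gives 1 > 0. Violating.
Others bid (6, 33): truth gives 0; no alternative beats it.
Others bid (20, 33): truth gives 0; no alternative beats it.
(Checking all 16 profiles: 10 have a profitable deviation, 6 do not.)

10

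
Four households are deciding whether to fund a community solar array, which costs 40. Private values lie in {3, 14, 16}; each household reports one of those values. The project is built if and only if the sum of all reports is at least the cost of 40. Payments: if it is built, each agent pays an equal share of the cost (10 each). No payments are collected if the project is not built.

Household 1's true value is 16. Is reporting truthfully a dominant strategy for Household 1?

Check each profile of the others' reports and compare truth against every alternative report.
Others report (3, 14, 14): truth gives 6, best alternative gives 6.
Others report (3, 14, 16): truth gives 6, best alternative gives 6.
Others report (3, 16, 14): truth gives 6, best alternative gives 6.
Others report (3, 16, 16): truth gives 6, best alternative gives 6.
Others report (14, 3, 14): truth gives 6, best alternative gives 6.
Others report (14, 3, 16): truth gives 6, best alternative gives 6.
(Remaining 21 profiles checked similarly; truth is weakly best in each.)
In every case the truthful report is at least as good as any alternative, so it is a dominant strategy.

Yes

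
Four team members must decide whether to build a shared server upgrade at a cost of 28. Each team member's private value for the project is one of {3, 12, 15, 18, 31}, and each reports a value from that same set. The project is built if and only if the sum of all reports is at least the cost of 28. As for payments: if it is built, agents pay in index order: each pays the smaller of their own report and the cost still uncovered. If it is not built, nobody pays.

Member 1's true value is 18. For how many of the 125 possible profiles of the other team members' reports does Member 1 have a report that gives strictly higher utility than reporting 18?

124

Others report (3, 3, 12): truth gives 0; report 12 gives 6 > 0. Violating.
Others report (3, 3, 15): truth gives 0; report 12 gives 6 > 0. Violating.
Others report (3, 3, 18): truth gives 0; report 12 gives 6 > 0. Violating.
Others report (3, 3, 31): truth gives 0; report 3 gives 15 > 0. Violating.
Others report (3, 3, 3): truth gives 0; no alternative beats it.
(Checking all 125 profiles: 124 have a profitable deviation, 1 does not.)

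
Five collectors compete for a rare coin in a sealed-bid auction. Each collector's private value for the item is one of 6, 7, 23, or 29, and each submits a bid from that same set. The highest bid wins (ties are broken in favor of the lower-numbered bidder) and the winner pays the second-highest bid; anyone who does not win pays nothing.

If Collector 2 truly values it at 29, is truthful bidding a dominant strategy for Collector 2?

Yes

Check each profile of the others' bids and compare truth against every alternative bid.
Others bid (23, 6, 6, 6): truth gives 6, best alternative gives 0.
Others bid (23, 6, 6, 7): truth gives 6, best alternative gives 0.
Others bid (23, 6, 6, 23): truth gives 6, best alternative gives 0.
Others bid (23, 6, 7, 6): truth gives 6, best alternative gives 0.
Others bid (23, 6, 7, 7): truth gives 6, best alternative gives 0.
Others bid (23, 6, 7, 23): truth gives 6, best alternative gives 0.
(Remaining 250 profiles checked similarly; truth is weakly best in each.)
In every case the truthful bid is at least as good as any alternative, so it is a dominant strategy.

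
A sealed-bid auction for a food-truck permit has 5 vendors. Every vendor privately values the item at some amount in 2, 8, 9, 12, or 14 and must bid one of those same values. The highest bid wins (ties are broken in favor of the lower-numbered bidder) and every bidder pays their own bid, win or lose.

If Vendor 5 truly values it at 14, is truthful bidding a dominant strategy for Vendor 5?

No

Consider the case where Vendor 1 bids 2, Vendor 2 bids 2, Vendor 3 bids 2 and Vendor 4 bids 2.
Truthful bid 14: wins, pays 14, utility 14 - 14 = 0.
Bid 8 instead: wins, pays 8, utility 14 - 8 = 6.
Since 6 > 0, bidding 8 is strictly better here, so truthful bidding is not dominant.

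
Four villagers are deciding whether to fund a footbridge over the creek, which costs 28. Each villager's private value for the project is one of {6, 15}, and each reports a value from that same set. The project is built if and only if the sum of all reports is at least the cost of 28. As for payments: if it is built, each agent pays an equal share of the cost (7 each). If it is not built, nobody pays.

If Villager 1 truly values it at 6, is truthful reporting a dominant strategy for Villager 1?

Check each profile of the others' reports and compare truth against every alternative report.
Others report (6, 6, 6): truth gives 0, best alternative gives -1.
Others report (6, 6, 15): truth gives -1, best alternative gives -1.
Others report (6, 15, 6): truth gives -1, best alternative gives -1.
Others report (6, 15, 15): truth gives -1, best alternative gives -1.
Others report (15, 6, 6): truth gives -1, best alternative gives -1.
Others report (15, 6, 15): truth gives -1, best alternative gives -1.
(Remaining 2 profiles checked similarly; truth is weakly best in each.)
In every case the truthful report is at least as good as any alternative, so it is a dominant strategy.

Yes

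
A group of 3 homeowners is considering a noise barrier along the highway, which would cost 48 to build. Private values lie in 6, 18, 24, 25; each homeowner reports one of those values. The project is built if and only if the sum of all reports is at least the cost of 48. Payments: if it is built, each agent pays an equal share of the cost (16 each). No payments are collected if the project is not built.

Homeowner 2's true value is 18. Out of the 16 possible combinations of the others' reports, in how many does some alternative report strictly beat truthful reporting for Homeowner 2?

Others report (6, 18): truth gives 0; report 24 gives 2 > 0. Violating.
Others report (18, 6): truth gives 0; report 24 gives 2 > 0. Violating.
Others report (6, 6): truth gives 0; no alternative beats it.
Others report (6, 24): truth gives 2; no alternative beats it.
(Checking all 16 profiles: 2 have a profitable deviation, 14 do not.)

2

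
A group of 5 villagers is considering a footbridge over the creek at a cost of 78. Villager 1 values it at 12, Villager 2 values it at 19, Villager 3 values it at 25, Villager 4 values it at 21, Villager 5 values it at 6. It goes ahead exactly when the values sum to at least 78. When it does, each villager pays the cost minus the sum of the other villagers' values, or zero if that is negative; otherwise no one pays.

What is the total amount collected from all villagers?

58

Total value 83 ≥ cost 78, so it is built.
Villager 1: others sum to 71; max(0, 78 - 71) = 7.
Villager 2: others sum to 64; max(0, 78 - 64) = 14.
Villager 3: others sum to 58; max(0, 78 - 58) = 20.
Villager 4: others sum to 62; max(0, 78 - 62) = 16.
Villager 5: others sum to 77; max(0, 78 - 77) = 1.
Total collected = 7 + 14 + 20 + 16 + 1 = 58.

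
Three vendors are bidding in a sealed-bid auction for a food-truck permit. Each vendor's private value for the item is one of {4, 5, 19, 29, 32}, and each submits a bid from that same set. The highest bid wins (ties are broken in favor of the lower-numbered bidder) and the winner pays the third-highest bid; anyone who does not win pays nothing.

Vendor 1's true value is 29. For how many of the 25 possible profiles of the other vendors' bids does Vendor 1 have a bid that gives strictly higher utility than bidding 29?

Others bid (4, 32): truth gives 0; bid 32 gives 25 > 0. Violating.
Others bid (5, 32): truth gives 0; bid 32 gives 24 > 0. Violating.
Others bid (19, 32): truth gives 0; bid 32 gives 10 > 0. Violating.
Others bid (32, 4): truth gives 0; bid 32 gives 25 > 0. Violating.
Others bid (4, 4): truth gives 25; no alternative beats it.
Others bid (4, 5): truth gives 25; no alternative beats it.
(Checking all 25 profiles: 6 have a profitable deviation, 19 do not.)

6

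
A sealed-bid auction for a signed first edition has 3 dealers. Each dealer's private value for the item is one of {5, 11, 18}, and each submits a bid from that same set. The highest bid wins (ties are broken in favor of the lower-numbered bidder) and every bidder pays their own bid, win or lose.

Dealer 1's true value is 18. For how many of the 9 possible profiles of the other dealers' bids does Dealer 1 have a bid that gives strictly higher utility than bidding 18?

4

Others bid (5, 5): truth gives 0; bid 5 gives 13 > 0. Violating.
Others bid (5, 11): truth gives 0; bid 11 gives 7 > 0. Violating.
Others bid (11, 5): truth gives 0; bid 11 gives 7 > 0. Violating.
Others bid (11, 11): truth gives 0; bid 11 gives 7 > 0. Violating.
Others bid (5, 18): truth gives 0; no alternative beats it.
Others bid (11, 18): truth gives 0; no alternative beats it.
(Checking all 9 profiles: 4 have a profitable deviation, 5 do not.)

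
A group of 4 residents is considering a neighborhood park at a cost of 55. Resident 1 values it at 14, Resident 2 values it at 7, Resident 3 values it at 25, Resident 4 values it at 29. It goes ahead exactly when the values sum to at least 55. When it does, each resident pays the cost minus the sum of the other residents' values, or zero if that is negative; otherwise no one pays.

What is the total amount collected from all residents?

14

Total value 75 ≥ cost 55, so it is built.
Resident 1: others sum to 61; max(0, 55 - 61) = 0.
Resident 2: others sum to 68; max(0, 55 - 68) = 0.
Resident 3: others sum to 50; max(0, 55 - 50) = 5.
Resident 4: others sum to 46; max(0, 55 - 46) = 9.
Total collected = 0 + 0 + 5 + 9 = 14.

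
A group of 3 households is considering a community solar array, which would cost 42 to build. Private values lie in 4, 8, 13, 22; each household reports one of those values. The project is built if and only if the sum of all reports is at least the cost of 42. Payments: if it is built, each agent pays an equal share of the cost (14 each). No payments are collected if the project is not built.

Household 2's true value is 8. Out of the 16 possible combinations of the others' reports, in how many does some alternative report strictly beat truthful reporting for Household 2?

Others report (13, 22): truth gives -6; report 4 gives 0 > -6. Violating.
Others report (22, 13): truth gives -6; report 4 gives 0 > -6. Violating.
Others report (4, 4): truth gives 0; no alternative beats it.
Others report (4, 8): truth gives 0; no alternative beats it.
(Checking all 16 profiles: 2 have a profitable deviation, 14 do not.)

2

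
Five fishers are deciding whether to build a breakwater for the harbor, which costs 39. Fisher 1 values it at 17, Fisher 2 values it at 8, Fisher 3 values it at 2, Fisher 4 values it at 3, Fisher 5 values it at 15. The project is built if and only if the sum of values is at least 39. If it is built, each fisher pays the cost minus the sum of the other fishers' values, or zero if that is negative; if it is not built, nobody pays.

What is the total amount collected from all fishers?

Total value 45 ≥ cost 39, so it is built.
Fisher 1: others sum to 28; max(0, 39 - 28) = 11.
Fisher 2: others sum to 37; max(0, 39 - 37) = 2.
Fisher 3: others sum to 43; max(0, 39 - 43) = 0.
Fisher 4: others sum to 42; max(0, 39 - 42) = 0.
Fisher 5: others sum to 30; max(0, 39 - 30) = 9.
Total collected = 11 + 2 + 0 + 0 + 9 = 22.

22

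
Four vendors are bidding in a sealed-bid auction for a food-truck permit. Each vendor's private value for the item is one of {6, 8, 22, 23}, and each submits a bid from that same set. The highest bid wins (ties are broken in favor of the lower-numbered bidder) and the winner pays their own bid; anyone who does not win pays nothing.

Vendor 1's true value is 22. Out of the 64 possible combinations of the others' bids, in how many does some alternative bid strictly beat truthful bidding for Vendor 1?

Others bid (6, 6, 6): truth gives 0; bid 6 gives 16 > 0. Violating.
Others bid (6, 6, 8): truth gives 0; bid 8 gives 14 > 0. Violating.
Others bid (6, 8, 6): truth gives 0; bid 8 gives 14 > 0. Violating.
Others bid (6, 8, 8): truth gives 0; bid 8 gives 14 > 0. Violating.
Others bid (6, 6, 22): truth gives 0; no alternative beats it.
Others bid (6, 6, 23): truth gives 0; no alternative beats it.
(Checking all 64 profiles: 8 have a profitable deviation, 56 do not.)

8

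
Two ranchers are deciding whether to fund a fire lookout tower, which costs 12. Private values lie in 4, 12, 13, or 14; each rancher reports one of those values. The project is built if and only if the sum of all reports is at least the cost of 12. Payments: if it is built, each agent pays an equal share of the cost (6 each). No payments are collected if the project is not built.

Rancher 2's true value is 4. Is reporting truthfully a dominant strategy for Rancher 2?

Yes

Check each profile of the others' reports and compare truth against every alternative report.
Others report (4): truth gives 0, best alternative gives -2.
Others report (12): truth gives -2, best alternative gives -2.
Others report (13): truth gives -2, best alternative gives -2.
Others report (14): truth gives -2, best alternative gives -2.
In every case the truthful report is at least as good as any alternative, so it is a dominant strategy.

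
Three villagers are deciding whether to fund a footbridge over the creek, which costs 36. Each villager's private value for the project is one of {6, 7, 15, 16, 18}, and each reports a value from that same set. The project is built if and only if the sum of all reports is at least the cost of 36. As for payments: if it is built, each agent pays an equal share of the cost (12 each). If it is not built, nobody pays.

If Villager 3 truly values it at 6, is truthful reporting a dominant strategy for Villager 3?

Check each profile of the others' reports and compare truth against every alternative report.
Others report (15, 15): truth gives -6, best alternative gives -6.
Others report (15, 16): truth gives -6, best alternative gives -6.
Others report (15, 18): truth gives -6, best alternative gives -6.
Others report (16, 15): truth gives -6, best alternative gives -6.
Others report (16, 16): truth gives -6, best alternative gives -6.
Others report (16, 18): truth gives -6, best alternative gives -6.
(Remaining 19 profiles checked similarly; truth is weakly best in each.)
In every case the truthful report is at least as good as any alternative, so it is a dominant strategy.

Yes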